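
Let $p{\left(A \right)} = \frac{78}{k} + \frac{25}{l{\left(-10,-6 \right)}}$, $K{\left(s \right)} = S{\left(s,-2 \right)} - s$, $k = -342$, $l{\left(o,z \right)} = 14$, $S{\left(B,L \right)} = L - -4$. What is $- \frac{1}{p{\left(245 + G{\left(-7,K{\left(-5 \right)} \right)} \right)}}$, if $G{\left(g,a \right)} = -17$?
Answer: $- \frac{798}{1243} \approx -0.642$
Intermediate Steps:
$S{\left(B,L \right)} = 4 + L$ ($S{\left(B,L \right)} = L + 4 = 4 + L$)
$K{\left(s \right)} = 2 - s$ ($K{\left(s \right)} = \left(4 - 2\right) - s = 2 - s$)
$p{\left(A \right)} = \frac{1243}{798}$ ($p{\left(A \right)} = \frac{78}{-342} + \frac{25}{14} = 78 \left(- \frac{1}{342}\right) + 25 \cdot \frac{1}{14} = - \frac{13}{57} + \frac{25}{14} = \frac{1243}{798}$)
$- \frac{1}{p{\left(245 + G{\left(-7,K{\left(-5 \right)} \right)} \right)}} = - \frac{1}{\frac{1243}{798}} = \left(-1\right) \frac{798}{1243} = - \frac{798}{1243}$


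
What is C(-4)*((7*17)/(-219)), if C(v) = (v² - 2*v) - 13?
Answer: -1309/219 ≈ -5.9772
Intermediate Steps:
C(v) = -13 + v² - 2*v
C(-4)*((7*17)/(-219)) = (-13 + (-4)² - 2*(-4))*((7*17)/(-219)) = (-13 + 16 + 8)*(119*(-1/219)) = 11*(-119/219) = -1309/219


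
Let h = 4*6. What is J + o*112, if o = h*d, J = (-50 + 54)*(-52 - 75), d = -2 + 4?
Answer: 4868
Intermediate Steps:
h = 24
d = 2
J = -508 (J = 4*(-127) = -508)
o = 48 (o = 24*2 = 48)
J + o*112 = -508 + 48*112 = -508 + 5376 = 4868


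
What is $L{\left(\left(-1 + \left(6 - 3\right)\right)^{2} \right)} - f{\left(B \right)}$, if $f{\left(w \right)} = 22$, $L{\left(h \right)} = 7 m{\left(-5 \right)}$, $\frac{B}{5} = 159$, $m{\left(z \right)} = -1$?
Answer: $-29$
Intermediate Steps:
$B = 795$ ($B = 5 \cdot 159 = 795$)
$L{\left(h \right)} = -7$ ($L{\left(h \right)} = 7 \left(-1\right) = -7$)
$L{\left(\left(-1 + \left(6 - 3\right)\right)^{2} \right)} - f{\left(B \right)} = -7 - 22 = -29$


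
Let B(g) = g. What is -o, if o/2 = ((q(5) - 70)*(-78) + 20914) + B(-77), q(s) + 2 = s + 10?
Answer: -50566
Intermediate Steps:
q(s) = 8 + s (q(s) = -2 + (s + 10) = -2 + (10 + s) = 8 + s)
o = 50566 (o = 2*((((8 + 5) - 70)*(-78) + 20914) - 77) = 2*(((13 - 70)*(-78) + 20914) - 77) = 2*((-57*(-78) + 20914) - 77) = 2*((4446 + 20914) - 77) = 2*(25360 - 77) = 2*25283 = 50566)
-o = -1*50566 = -50566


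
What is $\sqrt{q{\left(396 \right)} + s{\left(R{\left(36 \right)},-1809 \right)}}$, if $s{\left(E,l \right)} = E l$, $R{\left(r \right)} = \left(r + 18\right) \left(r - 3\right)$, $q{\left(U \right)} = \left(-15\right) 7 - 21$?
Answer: $6 i \sqrt{89549} \approx 1795.5 i$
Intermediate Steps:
$q{\left(U \right)} = -126$ ($q{\left(U \right)} = -105 - 21 = -126$)
$R{\left(r \right)} = \left(-3 + r\right) \left(18 + r\right)$ ($R{\left(r \right)} = \left(18 + r\right) \left(-3 + r\right) = \left(-3 + r\right) \left(18 + r\right)$)
$\sqrt{q{\left(396 \right)} + s{\left(R{\left(36 \right)},-1809 \right)}} = \sqrt{-126 + \left(-54 + 36^{2} + 15 \cdot 36\right) \left(-1809\right)} = \sqrt{-126 + \left(-54 + 1296 + 540\right) \left(-1809\right)} = \sqrt{-126 + 1782 \left(-1809\right)} = \sqrt{-126 - 3223638} = \sqrt{-3223764} = 6 i \sqrt{89549}$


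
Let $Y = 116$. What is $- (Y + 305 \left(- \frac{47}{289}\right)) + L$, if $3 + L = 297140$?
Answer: $\frac{85853404}{289} \approx 2.9707 \cdot 10^{5}$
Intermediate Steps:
$L = 297137$ ($L = -3 + 297140 = 297137$)
$- (Y + 305 \left(- \frac{47}{289}\right)) + L = - (116 + 305 \left(- \frac{47}{289}\right)) + 297137 = - (116 - \frac{14335}{289}) + 297137 = \left(-1\right) \frac{19189}{289} + 297137 = - \frac{19189}{289} + 297137 = \frac{85853404}{289}$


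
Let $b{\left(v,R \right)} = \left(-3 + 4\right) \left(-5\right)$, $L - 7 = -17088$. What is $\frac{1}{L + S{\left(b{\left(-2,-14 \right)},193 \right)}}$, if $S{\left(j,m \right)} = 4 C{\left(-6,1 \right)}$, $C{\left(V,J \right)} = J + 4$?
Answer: $- \frac{1}{17061} \approx -5.8613 \cdot 10^{-5}$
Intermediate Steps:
$C{\left(V,J \right)} = 4 + J$
$L = -17081$ ($L = 7 - 17088 = -17081$)
$b{\left(v,R \right)} = -5$ ($b{\left(v,R \right)} = 1 \left(-5\right) = -5$)
$S{\left(j,m \right)} = 20$ ($S{\left(j,m \right)} = 4 \left(4 + 1\right) = 4 \cdot 5 = 20$)
$\frac{1}{L + S{\left(b{\left(-2,-14 \right)},193 \right)}} = \frac{1}{-17081 + 20} = \frac{1}{-17061} = - \frac{1}{17061}$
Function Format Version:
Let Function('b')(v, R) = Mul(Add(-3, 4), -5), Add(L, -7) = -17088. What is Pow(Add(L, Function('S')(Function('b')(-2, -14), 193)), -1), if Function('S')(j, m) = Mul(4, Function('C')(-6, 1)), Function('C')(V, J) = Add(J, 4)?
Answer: Rational(-1, 17061) ≈ -5.8613e-5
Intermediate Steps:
Function('C')(V, J) = Add(4, J)
L = -17081 (L = Add(7, -17088) = -17081)
Function('b')(v, R) = -5 (Function('b')(v, R) = Mul(1, -5) = -5)
Function('S')(j, m) = 20 (Function('S')(j, m) = Mul(4, Add(4, 1)) = Mul(4, 5) = 20)
Pow(Add(L, Function('S')(Function('b')(-2, -14), 193)), -1) = Pow(Add(-17081, 20), -1) = Pow(-17061, -1) = Rational(-1, 17061)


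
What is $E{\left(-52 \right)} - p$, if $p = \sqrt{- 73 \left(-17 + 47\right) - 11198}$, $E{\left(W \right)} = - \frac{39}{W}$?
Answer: $\frac{3}{4} - 2 i \sqrt{3347} \approx 0.75 - 115.71 i$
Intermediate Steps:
$p = 2 i \sqrt{3347}$ ($p = \sqrt{\left(-73\right) 30 - 11198} = \sqrt{-2190 - 11198} = \sqrt{-13388} = 2 i \sqrt{3347} \approx 115.71 i$)
$E{\left(-52 \right)} - p = - \frac{39}{-52} - 2 i \sqrt{3347} = \left(-39\right) \left(- \frac{1}{52}\right) - 2 i \sqrt{3347} = \frac{3}{4} - 2 i \sqrt{3347}$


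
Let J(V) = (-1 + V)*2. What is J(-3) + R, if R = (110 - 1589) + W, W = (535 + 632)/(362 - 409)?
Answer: -71056/47 ≈ -1511.8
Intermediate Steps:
J(V) = -2 + 2*V
W = -1167/47 (W = 1167/(-47) = 1167*(-1/47) = -1167/47 ≈ -24.830)
R = -70680/47 (R = (110 - 1589) - 1167/47 = -1479 - 1167/47 = -70680/47 ≈ -1503.8)
J(-3) + R = (-2 + 2*(-3)) - 70680/47 = (-2 - 6) - 70680/47 = -8 - 70680/47 = -71056/47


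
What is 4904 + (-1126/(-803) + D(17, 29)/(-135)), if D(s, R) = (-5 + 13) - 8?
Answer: 3939038/803 ≈ 4905.4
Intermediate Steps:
D(s, R) = 0 (D(s, R) = 8 - 8 = 0)
4904 + (-1126/(-803) + D(17, 29)/(-135)) = 4904 + (-1126/(-803) + 0/(-135)) = 4904 + (-1126*(-1/803) + 0*(-1/135)) = 4904 + (1126/803 + 0) = 4904 + 1126/803 = 3939038/803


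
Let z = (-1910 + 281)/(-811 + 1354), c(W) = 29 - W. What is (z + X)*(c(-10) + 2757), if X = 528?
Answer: 1467900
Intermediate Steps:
z = -3 (z = -1629/543 = -1629*1/543 = -3)
(z + X)*(c(-10) + 2757) = (-3 + 528)*((29 - 1*(-10)) + 2757) = 525*((29 + 10) + 2757) = 525*(39 + 2757) = 525*2796 = 1467900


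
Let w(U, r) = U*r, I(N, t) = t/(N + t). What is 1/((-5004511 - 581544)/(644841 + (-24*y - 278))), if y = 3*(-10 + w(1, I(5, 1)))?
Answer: -645271/5586055 ≈ -0.11551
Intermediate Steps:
y = -59/2 (y = 3*(-10 + 1*(1/(5 + 1))) = 3*(-10 + 1*(1/6)) = 3*(-10 + 1*(1*(⅙))) = 3*(-10 + 1*(⅙)) = 3*(-10 + ⅙) = 3*(-59/6) = -59/2 ≈ -29.500)
1/((-5004511 - 581544)/(644841 + (-24*y - 278))) = 1/((-5004511 - 581544)/(644841 + (-24*(-59/2) - 278))) = 1/(-5586055/(644841 + (708 - 278))) = 1/(-5586055/(644841 + 430)) = 1/(-5586055/645271) = -645271/5586055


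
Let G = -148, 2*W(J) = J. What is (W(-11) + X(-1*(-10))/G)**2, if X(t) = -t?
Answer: 40401/1369 ≈ 29.511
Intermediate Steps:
W(J) = J/2
(W(-11) + X(-1*(-10))/G)**2 = ((1/2)*(-11) - (-1)*(-10)/(-148))**2 = (-11/2 - 1*10*(-1/148))**2 = (-11/2 - 10*(-1/148))**2 = (-11/2 + 5/74)**2 = (-201/37)**2 = 40401/1369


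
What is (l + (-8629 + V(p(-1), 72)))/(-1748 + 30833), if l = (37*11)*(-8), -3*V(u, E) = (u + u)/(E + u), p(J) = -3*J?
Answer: -891377/2181375 ≈ -0.40863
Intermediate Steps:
V(u, E) = -2*u/(3*(E + u)) (V(u, E) = -(u + u)/(3*(E + u)) = -2*u/(3*(E + u)))
l = -3256 (l = 407*(-8) = -3256)
(l + (-8629 + V(p(-1), 72)))/(-1748 + 30833) = (-3256 + (-8629 - 2*(-3*(-1))/(3*72 + 3*(-3*(-1)))))/(-1748 + 30833) = (-3256 + (-8629 - 2*3/(216 + 3*3)))/29085 = (-3256 + (-8629 - 2*3/(216 + 9)))*(1/29085) = (-3256 + (-8629 - 2*3/225))*(1/29085) = (-3256 + (-8629 - 2*3*1/225))*(1/29085) = (-3256 + (-8629 - 2/75))*(1/29085) = (-3256 - 647177/75)*(1/29085) = -891377/75*1/29085 = -891377/2181375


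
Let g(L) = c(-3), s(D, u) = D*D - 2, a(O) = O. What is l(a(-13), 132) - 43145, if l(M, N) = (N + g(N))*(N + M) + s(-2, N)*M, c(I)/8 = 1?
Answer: -26511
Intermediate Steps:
c(I) = 8 (c(I) = 8*1 = 8)
s(D, u) = -2 + D**2 (s(D, u) = D**2 - 2 = -2 + D**2)
g(L) = 8
l(M, N) = 2*M + (8 + N)*(M + N) (l(M, N) = (N + 8)*(N + M) + (-2 + (-2)**2)*M = (8 + N)*(M + N) + (-2 + 4)*M = (8 + N)*(M + N) + 2*M = 2*M + (8 + N)*(M + N))
l(a(-13), 132) - 43145 = (132**2 + 8*132 + 10*(-13) - 13*132) - 43145 = (17424 + 1056 - 130 - 1716) - 43145 = 16634 - 43145 = -26511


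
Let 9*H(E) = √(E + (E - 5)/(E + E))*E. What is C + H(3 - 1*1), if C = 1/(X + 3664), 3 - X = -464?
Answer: 1/4131 + √5/9 ≈ 0.24869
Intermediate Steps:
X = 467 (X = 3 - 1*(-464) = 3 + 464 = 467)
C = 1/4131 (C = 1/(467 + 3664) = 1/4131 ≈ 0.00024207)
H(E) = E*√(E + (-5 + E)/(2*E))/9 (H(E) = (√(E + (E - 5)/(E + E))*E)/9 = (√(E + (-5 + E)/((2*E)))*E)/9 = (√(E + (-5 + E)*(1/(2*E)))*E)/9 = (√(E + (-5 + E)/(2*E))*E)/9 = (E*√(E + (-5 + E)/(2*E)))/9 = E*√(E + (-5 + E)/(2*E))/9)
C + H(3 - 1*1) = 1/4131 + (3 - 1*1)*√(2 - 10/(3 - 1*1) + 4*(3 - 1*1))/18 = 1/4131 + (3 - 1)*√(2 - 10/(3 - 1) + 4*(3 - 1))/18 = 1/4131 + (1/18)*2*√(2 - 10/2 + 4*2) = 1/4131 + (1/18)*2*√(2 - 10*½ + 8) = 1/4131 + (1/18)*2*√(2 - 5 + 8) = 1/4131 + (1/18)*2*√5 = 1/4131 + √5/9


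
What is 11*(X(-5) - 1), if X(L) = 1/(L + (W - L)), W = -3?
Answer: -44/3 ≈ -14.667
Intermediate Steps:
X(L) = -1/3 (X(L) = 1/(L + (-3 - L)) = 1/(-3) = -1/3)
11*(X(-5) - 1) = 11*(-1/3 - 1) = 11*(-4/3) = -44/3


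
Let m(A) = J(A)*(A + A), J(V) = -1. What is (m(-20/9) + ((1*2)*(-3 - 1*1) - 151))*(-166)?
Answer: 230906/9 ≈ 25656.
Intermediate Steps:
m(A) = -2*A (m(A) = -(A + A) = -2*A)
(m(-20/9) + ((1*2)*(-3 - 1*1) - 151))*(-166) = (-(-40)/9 + ((1*2)*(-3 - 1*1) - 151))*(-166) = (-(-40)/9 + (2*(-3 - 1) - 151))*(-166) = (-2*(-20/9) + (2*(-4) - 151))*(-166) = (40/9 + (-8 - 151))*(-166) = (40/9 - 159)*(-166) = -1391/9*(-166) = 230906/9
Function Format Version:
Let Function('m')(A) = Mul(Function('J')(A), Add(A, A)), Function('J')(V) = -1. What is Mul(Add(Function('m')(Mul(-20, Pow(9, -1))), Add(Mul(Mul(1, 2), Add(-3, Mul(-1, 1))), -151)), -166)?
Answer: Rational(230906, 9) ≈ 25656.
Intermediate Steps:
Function('m')(A) = Mul(-2, A) (Function('m')(A) = Mul(-1, Add(A, A)) = Mul(-1, Mul(2, A)) = Mul(-2, A))
Mul(Add(Function('m')(Mul(-20, Pow(9, -1))), Add(Mul(Mul(1, 2), Add(-3, Mul(-1, 1))), -151)), -166) = Mul(Add(Mul(-2, Mul(-20, Pow(9, -1))), Add(Mul(Mul(1, 2), Add(-3, Mul(-1, 1))), -151)), -166) = Mul(Add(Mul(-2, Mul(-20, Rational(1, 9))), Add(Mul(2, Add(-3, -1)), -151)), -166) = Mul(Add(Mul(-2, Rational(-20, 9)), Add(Mul(2, -4), -151)), -166) = Mul(Add(Rational(40, 9), Add(-8, -151)), -166) = Mul(Add(Rational(40, 9), -159), -166) = Mul(Rational(-1391, 9), -166) = Rational(230906, 9)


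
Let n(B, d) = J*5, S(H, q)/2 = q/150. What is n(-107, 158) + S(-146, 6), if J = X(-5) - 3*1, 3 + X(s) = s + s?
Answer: -1998/25 ≈ -79.920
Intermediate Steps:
S(H, q) = q/75 (S(H, q) = 2*(q/150) = q/75)
X(s) = -3 + 2*s (X(s) = -3 + (s + s) = -3 + 2*s)
J = -16 (J = (-3 + 2*(-5)) - 3*1 = (-3 - 10) - 3 = -13 - 3 = -16)
n(B, d) = -80 (n(B, d) = -16*5 = -80)
n(-107, 158) + S(-146, 6) = -80 + (1/75)*6 = -80 + 2/25 = -1998/25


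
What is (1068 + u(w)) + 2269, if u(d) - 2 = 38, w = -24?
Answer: 3377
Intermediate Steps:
u(d) = 40 (u(d) = 2 + 38 = 40)
(1068 + u(w)) + 2269 = (1068 + 40) + 2269 = 1108 + 2269 = 3377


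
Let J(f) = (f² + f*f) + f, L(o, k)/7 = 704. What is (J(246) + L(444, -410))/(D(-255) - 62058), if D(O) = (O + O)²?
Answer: 63103/99021 ≈ 0.63727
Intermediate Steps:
L(o, k) = 4928 (L(o, k) = 7*704 = 4928)
D(O) = 4*O² (D(O) = (2*O)² = 4*O²)
J(f) = f + 2*f² (J(f) = (f² + f²) + f = 2*f² + f = f + 2*f²)
(J(246) + L(444, -410))/(D(-255) - 62058) = (246*(1 + 2*246) + 4928)/(4*(-255)² - 62058) = (246*(1 + 492) + 4928)/(4*65025 - 62058) = (246*493 + 4928)/(260100 - 62058) = (121278 + 4928)/198042 = 126206*(1/198042) = 63103/99021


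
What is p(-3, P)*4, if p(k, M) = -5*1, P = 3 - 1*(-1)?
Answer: -20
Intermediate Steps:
P = 4 (P = 3 + 1 = 4)
p(k, M) = -5
p(-3, P)*4 = -5*4 = -20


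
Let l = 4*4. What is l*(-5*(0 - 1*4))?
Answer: 320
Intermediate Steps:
l = 16
l*(-5*(0 - 1*4)) = 16*(-5*(0 - 1*4)) = 16*(-5*(0 - 4)) = 16*(-5*(-4)) = 16*20 = 320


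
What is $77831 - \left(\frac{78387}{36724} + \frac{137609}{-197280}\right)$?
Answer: $\frac{140967058903469}{1811227680} \approx 77830.0$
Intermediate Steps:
$77831 - \left(\frac{78387}{36724} + \frac{137609}{-197280}\right) = 77831 - \left(78387 \cdot \frac{1}{36724} + 137609 \left(- \frac{1}{197280}\right)\right) = 77831 - \left(\frac{78387}{36724} - \frac{137609}{197280}\right) = 77831 - \frac{2602658611}{1811227680} = \frac{140967058903469}{1811227680}$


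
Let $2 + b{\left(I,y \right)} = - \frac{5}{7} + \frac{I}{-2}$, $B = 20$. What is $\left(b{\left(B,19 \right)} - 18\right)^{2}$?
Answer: $\frac{46225}{49} \approx 943.37$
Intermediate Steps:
$b{\left(I,y \right)} = - \frac{19}{7} - \frac{I}{2}$ ($b{\left(I,y \right)} = -2 + \left(- \frac{5}{7} + \frac{I}{-2}\right) = -2 + \left(\left(-5\right) \frac{1}{7} + I \left(- \frac{1}{2}\right)\right) = -2 - \left(\frac{5}{7} + \frac{I}{2}\right) = - \frac{19}{7} - \frac{I}{2}$)
$\left(b{\left(B,19 \right)} - 18\right)^{2} = \left(\left(- \frac{19}{7} - 10\right) - 18\right)^{2} = \left(- \frac{89}{7} - 18\right)^{2} = \left(- \frac{215}{7}\right)^{2} = \frac{46225}{49}$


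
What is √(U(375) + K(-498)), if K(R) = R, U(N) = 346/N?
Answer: 2*I*√699015/75 ≈ 22.295*I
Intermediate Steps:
√(U(375) + K(-498)) = √(346/375 - 498) = √(-186404/375) = 2*I*√699015/75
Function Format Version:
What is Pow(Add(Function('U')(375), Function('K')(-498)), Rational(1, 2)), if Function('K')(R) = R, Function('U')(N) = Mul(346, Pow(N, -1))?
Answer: Mul(Rational(2, 75), I, Pow(699015, Rational(1, 2))) ≈ Mul(22.295, I)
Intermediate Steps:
Pow(Add(Function('U')(375), Function('K')(-498)), Rational(1, 2)) = Pow(Add(Mul(346, Pow(375, -1)), -498), Rational(1, 2)) = Pow(Add(Mul(346, Rational(1, 375)), -498), Rational(1, 2)) = Pow(Add(Rational(346, 375), -498), Rational(1, 2)) = Pow(Rational(-186404, 375), Rational(1, 2)) = Mul(Rational(2, 75), I, Pow(699015, Rational(1, 2)))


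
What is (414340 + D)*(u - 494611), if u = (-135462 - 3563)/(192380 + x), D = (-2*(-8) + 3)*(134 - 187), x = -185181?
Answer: -63991920587194/313 ≈ -2.0445e+11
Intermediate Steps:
D = -1007 (D = (16 + 3)*(-53) = 19*(-53) = -1007)
u = -139025/7199 (u = (-135462 - 3563)/(192380 - 185181) = -139025/7199 ≈ -19.312)
(414340 + D)*(u - 494611) = (414340 - 1007)*(-139025/7199 - 494611) = 413333*(-3560843614/7199) = -63991920587194/313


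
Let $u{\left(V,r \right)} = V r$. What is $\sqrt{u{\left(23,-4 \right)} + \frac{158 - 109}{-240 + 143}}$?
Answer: $\frac{3 i \sqrt{96709}}{97} \approx 9.618 i$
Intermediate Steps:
$\sqrt{u{\left(23,-4 \right)} + \frac{158 - 109}{-240 + 143}} = \sqrt{23 \left(-4\right) + \frac{158 - 109}{-240 + 143}} = \sqrt{-92 + \frac{49}{-97}} = \sqrt{-92 + 49 \left(- \frac{1}{97}\right)} = \sqrt{-92 - \frac{49}{97}} = \sqrt{- \frac{8973}{97}} = \frac{3 i \sqrt{96709}}{97}$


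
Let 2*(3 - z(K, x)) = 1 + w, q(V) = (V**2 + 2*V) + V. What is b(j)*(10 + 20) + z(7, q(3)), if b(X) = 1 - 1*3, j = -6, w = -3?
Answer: -56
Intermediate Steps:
b(X) = -2 (b(X) = 1 - 3 = -2)
q(V) = V**2 + 3*V
z(K, x) = 4 (z(K, x) = 3 - (1 - 3)/2 = 3 - 1/2*(-2) = 3 + 1 = 4)
b(j)*(10 + 20) + z(7, q(3)) = -2*(10 + 20) + 4 = -2*30 + 4 = -60 + 4 = -56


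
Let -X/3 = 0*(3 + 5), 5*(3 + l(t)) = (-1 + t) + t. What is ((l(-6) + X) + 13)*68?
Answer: 2516/5 ≈ 503.20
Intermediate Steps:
l(t) = -16/5 + 2*t/5 (l(t) = -3 + ((-1 + t) + t)/5 = -3 + (-1 + 2*t)/5 = -3 + (-1/5 + 2*t/5) = -16/5 + 2*t/5)
X = 0 (X = -0*(3 + 5) = -0*8 = -3*0 = 0)
((l(-6) + X) + 13)*68 = (((-16/5 + (2/5)*(-6)) + 0) + 13)*68 = (((-16/5 - 12/5) + 0) + 13)*68 = ((-28/5 + 0) + 13)*68 = (-28/5 + 13)*68 = (37/5)*68 = 2516/5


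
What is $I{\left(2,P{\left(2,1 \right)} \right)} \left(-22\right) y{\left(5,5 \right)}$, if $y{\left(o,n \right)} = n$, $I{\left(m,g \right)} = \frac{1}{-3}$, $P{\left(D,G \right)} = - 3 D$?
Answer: $\frac{110}{3} \approx 36.667$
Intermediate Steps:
$I{\left(m,g \right)} = - \frac{1}{3}$
$I{\left(2,P{\left(2,1 \right)} \right)} \left(-22\right) y{\left(5,5 \right)} = \left(- \frac{1}{3}\right) \left(-22\right) 5 = \frac{22}{3} \cdot 5 = \frac{110}{3}$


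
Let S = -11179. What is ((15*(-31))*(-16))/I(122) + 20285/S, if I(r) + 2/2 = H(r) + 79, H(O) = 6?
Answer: 969855/11179 ≈ 86.757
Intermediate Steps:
I(r) = 84 (I(r) = -1 + (6 + 79) = -1 + 85 = 84)
((15*(-31))*(-16))/I(122) + 20285/S = ((15*(-31))*(-16))/84 + 20285/(-11179) = -465*(-16)*(1/84) + 20285*(-1/11179) = 7440*(1/84) - 20285/11179 = 620/7 - 20285/11179 = 969855/11179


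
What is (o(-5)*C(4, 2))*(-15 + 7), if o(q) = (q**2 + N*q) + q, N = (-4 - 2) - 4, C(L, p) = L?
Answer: -2240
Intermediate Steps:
N = -10 (N = -6 - 4 = -10)
o(q) = q**2 - 9*q (o(q) = (q**2 - 10*q) + q = q**2 - 9*q)
(o(-5)*C(4, 2))*(-15 + 7) = (-5*(-9 - 5)*4)*(-15 + 7) = (-5*(-14)*4)*(-8) = (70*4)*(-8) = 280*(-8) = -2240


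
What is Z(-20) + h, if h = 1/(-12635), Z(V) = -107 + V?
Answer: -1604646/12635 ≈ -127.00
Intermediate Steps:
h = -1/12635 ≈ -7.9145e-5
Z(-20) + h = (-107 - 20) - 1/12635 = -127 - 1/12635 = -1604646/12635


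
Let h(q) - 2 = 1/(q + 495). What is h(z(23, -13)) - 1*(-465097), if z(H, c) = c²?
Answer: 308825737/664 ≈ 4.6510e+5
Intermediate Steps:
h(q) = 2 + 1/(495 + q) (h(q) = 2 + 1/(q + 495) = 2 + 1/(495 + q))
h(z(23, -13)) - 1*(-465097) = (991 + 2*(-13)²)/(495 + (-13)²) - 1*(-465097) = (991 + 2*169)/(495 + 169) + 465097 = (991 + 338)/664 + 465097 = (1/664)*1329 + 465097 = 1329/664 + 465097 = 308825737/664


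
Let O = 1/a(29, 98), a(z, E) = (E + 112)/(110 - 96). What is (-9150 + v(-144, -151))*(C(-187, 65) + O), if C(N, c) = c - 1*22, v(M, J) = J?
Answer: -6008446/15 ≈ -4.0056e+5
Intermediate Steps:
C(N, c) = -22 + c (C(N, c) = c - 22 = -22 + c)
a(z, E) = 8 + E/14 (a(z, E) = (112 + E)/14 = (112 + E)*(1/14) = 8 + E/14)
O = 1/15 (O = 1/(8 + (1/14)*98) = 1/(8 + 7) = 1/15 ≈ 0.066667)
(-9150 + v(-144, -151))*(C(-187, 65) + O) = (-9150 - 151)*((-22 + 65) + 1/15) = -9301*(43 + 1/15) = -9301*646/15 = -6008446/15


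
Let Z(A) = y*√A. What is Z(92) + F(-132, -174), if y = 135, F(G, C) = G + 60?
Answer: -72 + 270*√23 ≈ 1222.9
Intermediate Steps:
F(G, C) = 60 + G
Z(A) = 135*√A
Z(92) + F(-132, -174) = 135*√92 + (60 - 132) = 135*(2*√23) - 72 = 270*√23 - 72 = -72 + 270*√23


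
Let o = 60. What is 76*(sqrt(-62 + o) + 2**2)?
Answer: 304 + 76*I*sqrt(2) ≈ 304.0 + 107.48*I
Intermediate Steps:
76*(sqrt(-62 + o) + 2**2) = 76*(sqrt(-62 + 60) + 2**2) = 76*(sqrt(-2) + 4) = 76*(I*sqrt(2) + 4) = 76*(4 + I*sqrt(2)) = 304 + 76*I*sqrt(2)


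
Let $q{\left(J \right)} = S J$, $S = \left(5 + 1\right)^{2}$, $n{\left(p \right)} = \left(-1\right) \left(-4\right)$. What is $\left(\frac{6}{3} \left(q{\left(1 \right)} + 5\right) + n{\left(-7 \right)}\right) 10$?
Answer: $860$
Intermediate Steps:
$n{\left(p \right)} = 4$
$S = 36$ ($S = 6^{2} = 36$)
$q{\left(J \right)} = 36 J$
$\left(\frac{6}{3} \left(q{\left(1 \right)} + 5\right) + n{\left(-7 \right)}\right) 10 = \left(\frac{6}{3} \left(36 \cdot 1 + 5\right) + 4\right) 10 = \left(6 \cdot \frac{1}{3} \left(36 + 5\right) + 4\right) 10 = \left(2 \cdot 41 + 4\right) 10 = \left(82 + 4\right) 10 = 86 \cdot 10 = 860$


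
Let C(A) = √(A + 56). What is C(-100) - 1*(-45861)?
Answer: 45861 + 2*I*√11 ≈ 45861.0 + 6.6332*I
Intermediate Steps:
C(A) = √(56 + A)
C(-100) - 1*(-45861) = √(56 - 100) - 1*(-45861) = √(-44) + 45861 = 2*I*√11 + 45861 = 45861 + 2*I*√11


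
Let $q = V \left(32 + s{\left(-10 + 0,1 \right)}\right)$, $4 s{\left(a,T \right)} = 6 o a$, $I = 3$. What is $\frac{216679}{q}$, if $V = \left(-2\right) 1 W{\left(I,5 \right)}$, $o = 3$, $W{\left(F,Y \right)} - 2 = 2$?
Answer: $\frac{216679}{104} \approx 2083.5$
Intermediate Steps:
$W{\left(F,Y \right)} = 4$ ($W{\left(F,Y \right)} = 2 + 2 = 4$)
$s{\left(a,T \right)} = \frac{9 a}{2}$ ($s{\left(a,T \right)} = \frac{6 \cdot 3 a}{4} = \frac{18 a}{4} = \frac{9 a}{2}$)
$V = -8$ ($V = \left(-2\right) 1 \cdot 4 = \left(-2\right) 4 = -8$)
$q = 104$ ($q = - 8 \left(32 + \frac{9 \left(-10 + 0\right)}{2}\right) = - 8 \left(32 + \frac{9}{2} \left(-10\right)\right) = - 8 \left(32 - 45\right) = \left(-8\right) \left(-13\right) = 104$)
$\frac{216679}{q} = \frac{216679}{104}$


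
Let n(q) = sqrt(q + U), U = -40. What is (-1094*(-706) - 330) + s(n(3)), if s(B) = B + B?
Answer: 772034 + 2*I*sqrt(37) ≈ 7.7203e+5 + 12.166*I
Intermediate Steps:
n(q) = sqrt(-40 + q) (n(q) = sqrt(q - 40) = sqrt(-40 + q))
s(B) = 2*B
(-1094*(-706) - 330) + s(n(3)) = (-1094*(-706) - 330) + 2*sqrt(-40 + 3) = (772364 - 330) + 2*sqrt(-37) = 772034 + 2*(I*sqrt(37)) = 772034 + 2*I*sqrt(37)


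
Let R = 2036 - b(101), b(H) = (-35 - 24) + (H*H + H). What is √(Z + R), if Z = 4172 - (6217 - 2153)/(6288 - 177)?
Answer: I*√16745463371/2037 ≈ 63.527*I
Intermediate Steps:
b(H) = -59 + H + H² (b(H) = -59 + (H² + H) = -59 + (H + H²) = -59 + H + H²)
R = -8207 (R = 2036 - (-59 + 101 + 101²) = 2036 - (-59 + 101 + 10201) = 2036 - 1*10243 = 2036 - 10243 = -8207)
Z = 25491028/6111 (Z = 4172 - 4064/6111 = 25491028/6111 ≈ 4171.3)
√(Z + R) = √(25491028/6111 - 8207) = √(-24661949/6111) = I*√16745463371/2037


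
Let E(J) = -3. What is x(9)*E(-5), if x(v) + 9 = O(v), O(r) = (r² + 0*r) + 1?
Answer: -219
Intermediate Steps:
O(r) = 1 + r² (O(r) = (r² + 0) + 1 = r² + 1 = 1 + r²)
x(v) = -8 + v² (x(v) = -9 + (1 + v²) = -8 + v²)
x(9)*E(-5) = (-8 + 9²)*(-3) = (-8 + 81)*(-3) = 73*(-3) = -219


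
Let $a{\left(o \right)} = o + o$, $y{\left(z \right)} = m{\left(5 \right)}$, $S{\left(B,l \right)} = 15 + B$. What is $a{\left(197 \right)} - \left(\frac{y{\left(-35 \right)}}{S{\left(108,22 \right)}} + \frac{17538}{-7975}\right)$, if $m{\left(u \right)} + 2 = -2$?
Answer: $\frac{388673524}{980925} \approx 396.23$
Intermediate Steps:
$m{\left(u \right)} = -4$ ($m{\left(u \right)} = -2 - 2 = -4$)
$y{\left(z \right)} = -4$
$a{\left(o \right)} = 2 o$
$a{\left(197 \right)} - \left(\frac{y{\left(-35 \right)}}{S{\left(108,22 \right)}} + \frac{17538}{-7975}\right) = 2 \cdot 197 - \left(- \frac{4}{15 + 108} + \frac{17538}{-7975}\right) = 394 - \left(- \frac{4}{123} + 17538 \left(- \frac{1}{7975}\right)\right) = 394 - \left(\left(-4\right) \frac{1}{123} - \frac{17538}{7975}\right) = 394 - \left(- \frac{4}{123} - \frac{17538}{7975}\right) = 394 - - \frac{2189074}{980925} = 394 + \frac{2189074}{980925} = \frac{388673524}{980925}$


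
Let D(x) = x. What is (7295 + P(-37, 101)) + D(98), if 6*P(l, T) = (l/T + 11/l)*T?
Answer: 819383/111 ≈ 7381.8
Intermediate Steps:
P(l, T) = T*(11/l + l/T)/6 (P(l, T) = ((l/T + 11/l)*T)/6 = ((11/l + l/T)*T)/6 = (T*(11/l + l/T))/6 = T*(11/l + l/T)/6)
(7295 + P(-37, 101)) + D(98) = (7295 + (⅙)*((-37)² + 11*101)/(-37)) + 98 = (7295 + (⅙)*(-1/37)*(1369 + 1111)) + 98 = (7295 + (⅙)*(-1/37)*2480) + 98 = (7295 - 1240/111) + 98 = 808505/111 + 98 = 819383/111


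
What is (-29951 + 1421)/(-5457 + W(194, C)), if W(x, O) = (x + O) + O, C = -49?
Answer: 9510/1787 ≈ 5.3218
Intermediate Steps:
W(x, O) = x + 2*O (W(x, O) = (O + x) + O = x + 2*O)
(-29951 + 1421)/(-5457 + W(194, C)) = (-29951 + 1421)/(-5457 + (194 + 2*(-49))) = -28530/(-5457 + (194 - 98)) = -28530/(-5457 + 96) = -28530/(-5361) = -28530*(-1/5361) = 9510/1787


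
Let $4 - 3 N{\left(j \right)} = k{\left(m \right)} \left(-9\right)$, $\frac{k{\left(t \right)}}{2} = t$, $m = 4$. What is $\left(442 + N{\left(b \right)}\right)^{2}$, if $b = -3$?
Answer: $\frac{1965604}{9} \approx 2.184 \cdot 10^{5}$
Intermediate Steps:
$k{\left(t \right)} = 2 t$
$N{\left(j \right)} = \frac{76}{3}$ ($N{\left(j \right)} = \frac{4}{3} - \frac{2 \cdot 4 \left(-9\right)}{3} = \frac{4}{3} - \frac{8 \left(-9\right)}{3} = \frac{4}{3} - -24 = \frac{4}{3} + 24 = \frac{76}{3}$)
$\left(442 + N{\left(b \right)}\right)^{2} = \left(442 + \frac{76}{3}\right)^{2} = \left(\frac{1402}{3}\right)^{2} = \frac{1965604}{9}$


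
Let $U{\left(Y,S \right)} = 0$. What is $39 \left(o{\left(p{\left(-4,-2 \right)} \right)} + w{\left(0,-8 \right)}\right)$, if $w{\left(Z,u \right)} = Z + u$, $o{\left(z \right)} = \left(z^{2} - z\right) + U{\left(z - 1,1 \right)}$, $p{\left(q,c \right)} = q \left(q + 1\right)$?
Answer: $4836$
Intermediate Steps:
$p{\left(q,c \right)} = q \left(1 + q\right)$
$o{\left(z \right)} = z^{2} - z$ ($o{\left(z \right)} = \left(z^{2} - z\right) + 0 = z^{2} - z$)
$39 \left(o{\left(p{\left(-4,-2 \right)} \right)} + w{\left(0,-8 \right)}\right) = 39 \left(- 4 \left(1 - 4\right) \left(-1 - 4 \left(1 - 4\right)\right) + \left(0 - 8\right)\right) = 39 \left(\left(-4\right) \left(-3\right) \left(-1 - -12\right) - 8\right) = 39 \left(12 \left(-1 + 12\right) - 8\right) = 39 \left(12 \cdot 11 - 8\right) = 39 \left(132 - 8\right) = 39 \cdot 124 = 4836$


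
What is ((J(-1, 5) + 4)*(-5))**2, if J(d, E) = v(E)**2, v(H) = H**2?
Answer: 9891025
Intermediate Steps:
J(d, E) = E**4 (J(d, E) = (E**2)**2 = E**4)
((J(-1, 5) + 4)*(-5))**2 = ((5**4 + 4)*(-5))**2 = ((625 + 4)*(-5))**2 = (629*(-5))**2 = (-3145)**2 = 9891025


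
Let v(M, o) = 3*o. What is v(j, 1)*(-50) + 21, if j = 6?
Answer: -129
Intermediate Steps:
v(j, 1)*(-50) + 21 = (3*1)*(-50) + 21 = 3*(-50) + 21 = -150 + 21 = -129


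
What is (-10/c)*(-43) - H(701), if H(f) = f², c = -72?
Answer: -17690651/36 ≈ -4.9141e+5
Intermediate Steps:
(-10/c)*(-43) - H(701) = (-10/(-72))*(-43) - 1*701² = -1/72*(-10)*(-43) - 1*491401 = (5/36)*(-43) - 491401 = -215/36 - 491401 = -17690651/36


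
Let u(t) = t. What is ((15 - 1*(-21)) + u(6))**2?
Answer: 1764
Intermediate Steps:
((15 - 1*(-21)) + u(6))**2 = ((15 - 1*(-21)) + 6)**2 = ((15 + 21) + 6)**2 = (36 + 6)**2 = 42**2 = 1764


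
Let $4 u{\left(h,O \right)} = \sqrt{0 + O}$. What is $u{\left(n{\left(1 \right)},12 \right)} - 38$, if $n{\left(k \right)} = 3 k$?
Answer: $-38 + \frac{\sqrt{3}}{2} \approx -37.134$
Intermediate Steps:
$u{\left(h,O \right)} = \frac{\sqrt{O}}{4}$ ($u{\left(h,O \right)} = \frac{\sqrt{0 + O}}{4} = \frac{\sqrt{O}}{4}$)
$u{\left(n{\left(1 \right)},12 \right)} - 38 = \frac{\sqrt{12}}{4} - 38 = \frac{2 \sqrt{3}}{4} - 38 = \frac{\sqrt{3}}{2} - 38 = -38 + \frac{\sqrt{3}}{2}$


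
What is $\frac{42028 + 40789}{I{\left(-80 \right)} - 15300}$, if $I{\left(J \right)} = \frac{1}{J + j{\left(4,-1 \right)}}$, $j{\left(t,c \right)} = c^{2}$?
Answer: $- \frac{6542543}{1208701} \approx -5.4129$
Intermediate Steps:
$I{\left(J \right)} = \frac{1}{1 + J}$ ($I{\left(J \right)} = \frac{1}{J + \left(-1\right)^{2}} = \frac{1}{J + 1} = \frac{1}{1 + J}$)
$\frac{42028 + 40789}{I{\left(-80 \right)} - 15300} = \frac{42028 + 40789}{\frac{1}{1 - 80} - 15300} = \frac{82817}{\frac{1}{-79} - 15300} = \frac{82817}{- \frac{1}{79} - 15300} = \frac{82817}{- \frac{1208701}{79}} = 82817 \left(- \frac{79}{1208701}\right) = - \frac{6542543}{1208701}$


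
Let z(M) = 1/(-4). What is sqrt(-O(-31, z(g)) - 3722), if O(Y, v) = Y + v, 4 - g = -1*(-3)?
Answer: I*sqrt(14763)/2 ≈ 60.752*I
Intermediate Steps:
g = 1 (g = 4 - (-1)*(-3) = 4 - 1*3 = 4 - 3 = 1)
z(M) = -1/4
sqrt(-O(-31, z(g)) - 3722) = sqrt(-(-31 - 1/4) - 3722) = sqrt(-1*(-125/4) - 3722) = sqrt(125/4 - 3722) = sqrt(-14763/4) = I*sqrt(14763)/2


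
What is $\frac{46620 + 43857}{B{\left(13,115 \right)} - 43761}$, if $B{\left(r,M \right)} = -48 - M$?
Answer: $- \frac{90477}{43924} \approx -2.0599$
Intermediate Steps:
$\frac{46620 + 43857}{B{\left(13,115 \right)} - 43761} = \frac{46620 + 43857}{\left(-48 - 115\right) - 43761} = \frac{90477}{\left(-48 - 115\right) - 43761} = \frac{90477}{-163 - 43761} = \frac{90477}{-43924} = 90477 \left(- \frac{1}{43924}\right) = - \frac{90477}{43924}$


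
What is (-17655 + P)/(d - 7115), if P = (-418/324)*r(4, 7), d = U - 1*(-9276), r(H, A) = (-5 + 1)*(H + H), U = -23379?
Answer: 1426711/1718658 ≈ 0.83013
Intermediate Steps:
r(H, A) = -8*H
d = -14103 (d = -23379 - 1*(-9276) = -23379 + 9276 = -14103)
P = 3344/81 (P = (-418/324)*(-8*4) = -418*1/324*(-32) = -209/162*(-32) = 3344/81 ≈ 41.284)
(-17655 + P)/(d - 7115) = (-17655 + 3344/81)/(-14103 - 7115) = -1426711/81/(-21218) = -1426711/81*(-1/21218) = 1426711/1718658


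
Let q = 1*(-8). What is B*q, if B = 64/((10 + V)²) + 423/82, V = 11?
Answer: -767164/18081 ≈ -42.429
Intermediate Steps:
q = -8
B = 191791/36162 (B = 64/((10 + 11)²) + 423/82 = 64/(21²) + 423*(1/82) = 64/441 + 423/82 = 191791/36162 ≈ 5.3037)
B*q = (191791/36162)*(-8) = -767164/18081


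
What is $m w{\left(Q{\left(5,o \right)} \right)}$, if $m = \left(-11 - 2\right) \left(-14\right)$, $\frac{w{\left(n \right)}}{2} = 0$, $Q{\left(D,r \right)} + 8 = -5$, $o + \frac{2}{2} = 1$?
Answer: $0$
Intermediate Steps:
$o = 0$ ($o = -1 + 1 = 0$)
$Q{\left(D,r \right)} = -13$ ($Q{\left(D,r \right)} = -8 - 5 = -13$)
$w{\left(n \right)} = 0$ ($w{\left(n \right)} = 2 \cdot 0 = 0$)
$m = 182$ ($m = \left(-13\right) \left(-14\right) = 182$)
$m w{\left(Q{\left(5,o \right)} \right)} = 182 \cdot 0 = 0$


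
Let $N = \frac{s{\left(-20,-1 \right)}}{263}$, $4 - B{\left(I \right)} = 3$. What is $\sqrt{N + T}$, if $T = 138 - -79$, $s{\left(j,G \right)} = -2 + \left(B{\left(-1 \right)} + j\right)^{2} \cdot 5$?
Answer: $\frac{\sqrt{15483862}}{263} \approx 14.962$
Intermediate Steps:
$B{\left(I \right)} = 1$ ($B{\left(I \right)} = 4 - 3 = 1$)
$s{\left(j,G \right)} = -2 + 5 \left(1 + j\right)^{2}$ ($s{\left(j,G \right)} = -2 + \left(1 + j\right)^{2} \cdot 5 = -2 + 5 \left(1 + j\right)^{2}$)
$N = \frac{1803}{263}$ ($N = \frac{-2 + 5 \left(1 - 20\right)^{2}}{263} = \left(-2 + 5 \left(-19\right)^{2}\right) \frac{1}{263} = \left(-2 + 5 \cdot 361\right) \frac{1}{263} = \left(-2 + 1805\right) \frac{1}{263} = 1803 \cdot \frac{1}{263} = \frac{1803}{263} \approx 6.8555$)
$T = 217$ ($T = 138 + 79 = 217$)
$\sqrt{N + T} = \sqrt{\frac{1803}{263} + 217} = \sqrt{\frac{58874}{263}} = \frac{\sqrt{15483862}}{263}$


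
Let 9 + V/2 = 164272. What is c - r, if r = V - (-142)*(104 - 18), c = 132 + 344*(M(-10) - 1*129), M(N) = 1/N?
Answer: -1925082/5 ≈ -3.8502e+5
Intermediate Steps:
V = 328526 (V = -18 + 2*164272 = -18 + 328544 = 328526)
c = -221392/5 (c = 132 + 344*(1/(-10) - 1*129) = 132 + 344*(-⅒ - 129) = 132 + 344*(-1291/10) = 132 - 222052/5 = -221392/5 ≈ -44278.)
r = 340738 (r = 328526 - (-142)*(104 - 18) = 328526 - (-142)*86 = 328526 - 1*(-12212) = 328526 + 12212 = 340738)
c - r = -221392/5 - 1*340738 = -221392/5 - 340738 = -1925082/5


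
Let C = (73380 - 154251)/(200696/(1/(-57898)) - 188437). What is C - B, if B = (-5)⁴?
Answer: -2420851107418/3873361815 ≈ -625.00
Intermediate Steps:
C = 26957/3873361815 (C = -80871/(200696/(-1/57898) - 188437) = -80871/(200696*(-57898) - 188437) = -80871/(-11619897008 - 188437) = -80871/(-11620085445) = -80871*(-1/11620085445) = 26957/3873361815 ≈ 6.9596e-6)
B = 625
C - B = 26957/3873361815 - 1*625 = 26957/3873361815 - 625 = -2420851107418/3873361815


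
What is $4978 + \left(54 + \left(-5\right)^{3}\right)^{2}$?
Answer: $10019$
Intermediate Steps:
$4978 + \left(54 + \left(-5\right)^{3}\right)^{2} = 4978 + \left(54 - 125\right)^{2} = 4978 + \left(-71\right)^{2} = 4978 + 5041 = 10019$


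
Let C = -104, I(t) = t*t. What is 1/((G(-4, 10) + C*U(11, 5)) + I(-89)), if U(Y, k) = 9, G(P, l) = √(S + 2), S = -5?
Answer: 6985/48790228 - I*√3/48790228 ≈ 0.00014316 - 3.55e-8*I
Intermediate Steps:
I(t) = t²
G(P, l) = I*√3 (G(P, l) = √(-5 + 2) = √(-3) = I*√3)
1/((G(-4, 10) + C*U(11, 5)) + I(-89)) = 1/((I*√3 - 104*9) + (-89)²) = 1/((I*√3 - 936) + 7921) = 1/((-936 + I*√3) + 7921) = 1/(6985 + I*√3)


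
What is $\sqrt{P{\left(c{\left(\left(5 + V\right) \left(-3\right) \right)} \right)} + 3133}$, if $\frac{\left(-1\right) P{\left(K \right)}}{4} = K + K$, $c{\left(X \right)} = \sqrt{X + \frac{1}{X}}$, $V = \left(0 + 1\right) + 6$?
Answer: $\frac{\sqrt{28197 - 12 i \sqrt{1297}}}{3} \approx 55.975 - 0.42893 i$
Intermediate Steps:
$V = 7$ ($V = 1 + 6 = 7$)
$P{\left(K \right)} = - 8 K$ ($P{\left(K \right)} = - 4 \left(K + K\right) = - 4 \cdot 2 K = - 8 K$)
$\sqrt{P{\left(c{\left(\left(5 + V\right) \left(-3\right) \right)} \right)} + 3133} = \sqrt{- 8 \sqrt{\left(5 + 7\right) \left(-3\right) + \frac{1}{\left(5 + 7\right) \left(-3\right)}} + 3133} = \sqrt{- 8 \sqrt{12 \left(-3\right) + \frac{1}{12 \left(-3\right)}} + 3133} = \sqrt{- 8 \sqrt{-36 + \frac{1}{-36}} + 3133} = \sqrt{- 8 \sqrt{-36 - \frac{1}{36}} + 3133} = \sqrt{- 8 \sqrt{- \frac{1297}{36}} + 3133} = \sqrt{- 8 \frac{i \sqrt{1297}}{6} + 3133} = \sqrt{- \frac{4 i \sqrt{1297}}{3} + 3133} = \sqrt{3133 - \frac{4 i \sqrt{1297}}{3}}$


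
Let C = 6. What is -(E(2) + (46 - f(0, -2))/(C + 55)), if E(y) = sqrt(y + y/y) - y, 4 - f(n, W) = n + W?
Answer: 82/61 - sqrt(3) ≈ -0.38779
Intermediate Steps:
f(n, W) = 4 - W - n (f(n, W) = 4 - (n + W) = 4 - (W + n) = 4 + (-W - n) = 4 - W - n)
E(y) = sqrt(1 + y) - y (E(y) = sqrt(y + 1) - y = sqrt(1 + y) - y)
-(E(2) + (46 - f(0, -2))/(C + 55)) = -((sqrt(1 + 2) - 1*2) + (46 - (4 - 1*(-2) - 1*0))/(6 + 55)) = -((sqrt(3) - 2) + (46 - (4 + 2 + 0))/61) = -((-2 + sqrt(3)) + (46 - 1*6)/61) = -((-2 + sqrt(3)) + (46 - 6)/61) = -((-2 + sqrt(3)) + (1/61)*40) = -((-2 + sqrt(3)) + 40/61) = -(-82/61 + sqrt(3)) = 82/61 - sqrt(3)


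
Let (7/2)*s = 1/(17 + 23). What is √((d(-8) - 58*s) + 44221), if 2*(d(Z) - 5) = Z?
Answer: √216685770/70 ≈ 210.29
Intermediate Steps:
d(Z) = 5 + Z/2
s = 1/140 (s = 2/(7*(17 + 23)) = (2/7)/40 = (2/7)*(1/40) = 1/140 ≈ 0.0071429)
√((d(-8) - 58*s) + 44221) = √(((5 + (½)*(-8)) - 58*1/140) + 44221) = √(((5 - 4) - 29/70) + 44221) = √((1 - 29/70) + 44221) = √(41/70 + 44221) = √(3095511/70) = √216685770/70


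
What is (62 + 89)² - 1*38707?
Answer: -15906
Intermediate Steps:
(62 + 89)² - 1*38707 = 151² - 38707 = 22801 - 38707 = -15906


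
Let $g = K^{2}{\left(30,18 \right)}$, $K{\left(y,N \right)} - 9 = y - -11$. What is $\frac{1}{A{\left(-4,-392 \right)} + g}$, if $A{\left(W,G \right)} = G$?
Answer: $\frac{1}{2108} \approx 0.00047438$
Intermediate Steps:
$K{\left(y,N \right)} = 20 + y$ ($K{\left(y,N \right)} = 9 + \left(y - -11\right) = 9 + \left(y + 11\right) = 9 + \left(11 + y\right) = 20 + y$)
$g = 2500$ ($g = \left(20 + 30\right)^{2} = 50^{2} = 2500$)
$\frac{1}{A{\left(-4,-392 \right)} + g} = \frac{1}{-392 + 2500} = \frac{1}{2108}$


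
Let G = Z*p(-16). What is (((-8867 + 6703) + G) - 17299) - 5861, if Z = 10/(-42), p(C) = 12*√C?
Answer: -25324 - 80*I/7 ≈ -25324.0 - 11.429*I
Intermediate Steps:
Z = -5/21 (Z = 10*(-1/42) = -5/21 ≈ -0.23810)
G = -80*I/7 (G = -20*√(-16)/7 = -20*4*I/7 = -80*I/7 ≈ -11.429*I)
(((-8867 + 6703) + G) - 17299) - 5861 = (((-8867 + 6703) - 80*I/7) - 17299) - 5861 = ((-2164 - 80*I/7) - 17299) - 5861 = (-19463 - 80*I/7) - 5861 = -25324 - 80*I/7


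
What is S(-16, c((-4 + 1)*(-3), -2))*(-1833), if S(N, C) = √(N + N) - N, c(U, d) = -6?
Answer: -29328 - 7332*I*√2 ≈ -29328.0 - 10369.0*I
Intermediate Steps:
S(N, C) = -N + √2*√N (S(N, C) = √(2*N) - N = √2*√N - N = -N + √2*√N)
S(-16, c((-4 + 1)*(-3), -2))*(-1833) = (-1*(-16) + √2*√(-16))*(-1833) = (16 + √2*(4*I))*(-1833) = (16 + 4*I*√2)*(-1833) = -29328 - 7332*I*√2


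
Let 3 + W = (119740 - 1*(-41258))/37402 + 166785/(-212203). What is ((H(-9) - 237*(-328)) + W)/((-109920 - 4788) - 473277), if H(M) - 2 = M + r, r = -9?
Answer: -308426751167263/2333364556039455 ≈ -0.13218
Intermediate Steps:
H(M) = -7 + M (H(M) = 2 + (M - 9) = 2 + (-9 + M) = -7 + M)
W = 2057858103/3968408303 (W = -3 + ((119740 - 1*(-41258))/37402 + 166785/(-212203)) = -3 + ((119740 + 41258)*(1/37402) + 166785*(-1/212203)) = -3 + (160998*(1/37402) - 166785/212203) = -3 + (80499/18701 - 166785/212203) = -3 + 13963083012/3968408303 = 2057858103/3968408303 ≈ 0.51856)
((H(-9) - 237*(-328)) + W)/((-109920 - 4788) - 473277) = (((-7 - 9) - 237*(-328)) + 2057858103/3968408303)/((-109920 - 4788) - 473277) = ((-16 + 77736) + 2057858103/3968408303)/(-114708 - 473277) = (77720 + 2057858103/3968408303)/(-587985) = (308426751167263/3968408303)*(-1/587985) = -308426751167263/2333364556039455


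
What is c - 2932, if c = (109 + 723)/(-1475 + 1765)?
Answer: -424724/145 ≈ -2929.1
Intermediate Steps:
c = 416/145 (c = 832/290 = 832*(1/290) = 416/145 ≈ 2.8690)
c - 2932 = 416/145 - 2932 = -424724/145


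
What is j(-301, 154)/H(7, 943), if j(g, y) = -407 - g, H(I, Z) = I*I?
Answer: -106/49 ≈ -2.1633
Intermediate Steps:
H(I, Z) = I**2
j(-301, 154)/H(7, 943) = (-407 - 1*(-301))/(7**2) = (-407 + 301)/49 = -106*1/49 = -106/49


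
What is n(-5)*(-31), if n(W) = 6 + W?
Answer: -31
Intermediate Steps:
n(-5)*(-31) = (6 - 5)*(-31) = 1*(-31) = -31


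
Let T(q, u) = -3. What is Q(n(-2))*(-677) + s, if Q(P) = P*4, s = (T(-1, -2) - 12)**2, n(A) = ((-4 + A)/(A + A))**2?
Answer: -5868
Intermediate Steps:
n(A) = (-4 + A)**2/(4*A**2) (n(A) = ((-4 + A)/((2*A)))**2 = ((-4 + A)*(1/(2*A)))**2 = ((-4 + A)/(2*A))**2 = (-4 + A)**2/(4*A**2))
s = 225 (s = (-3 - 12)**2 = (-15)**2 = 225)
Q(P) = 4*P
Q(n(-2))*(-677) + s = (4*((1/4)*(-4 - 2)**2/(-2)**2))*(-677) + 225 = (4*((1/4)*(1/4)*(-6)**2))*(-677) + 225 = (4*((1/4)*(1/4)*36))*(-677) + 225 = (4*(9/4))*(-677) + 225 = 9*(-677) + 225 = -6093 + 225 = -5868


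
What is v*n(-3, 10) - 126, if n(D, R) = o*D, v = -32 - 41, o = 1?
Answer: 93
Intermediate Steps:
v = -73
n(D, R) = D (n(D, R) = 1*D = D)
v*n(-3, 10) - 126 = -73*(-3) - 126 = 219 - 126 = 93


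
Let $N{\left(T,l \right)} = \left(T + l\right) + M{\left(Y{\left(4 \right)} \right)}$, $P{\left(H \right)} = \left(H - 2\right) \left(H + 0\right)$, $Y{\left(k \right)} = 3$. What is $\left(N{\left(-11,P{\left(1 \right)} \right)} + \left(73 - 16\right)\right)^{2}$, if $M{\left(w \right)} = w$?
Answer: $2304$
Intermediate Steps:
$P{\left(H \right)} = H \left(-2 + H\right)$ ($P{\left(H \right)} = \left(-2 + H\right) H = H \left(-2 + H\right)$)
$N{\left(T,l \right)} = 3 + T + l$ ($N{\left(T,l \right)} = \left(T + l\right) + 3 = 3 + T + l$)
$\left(N{\left(-11,P{\left(1 \right)} \right)} + \left(73 - 16\right)\right)^{2} = \left(\left(3 - 11 + 1 \left(-2 + 1\right)\right) + \left(73 - 16\right)\right)^{2} = \left(\left(3 - 11 + 1 \left(-1\right)\right) + 57\right)^{2} = \left(\left(3 - 11 - 1\right) + 57\right)^{2} = \left(-9 + 57\right)^{2} = 48^{2} = 2304$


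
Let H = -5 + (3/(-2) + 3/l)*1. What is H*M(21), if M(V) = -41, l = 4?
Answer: 943/4 ≈ 235.75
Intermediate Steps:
H = -23/4 (H = -5 + (3/(-2) + 3/4)*1 = -5 + (3*(-½) + 3*(¼))*1 = -5 + (-3/2 + ¾)*1 = -5 - ¾*1 = -5 - ¾ = -23/4 ≈ -5.7500)
H*M(21) = -23/4*(-41) = 943/4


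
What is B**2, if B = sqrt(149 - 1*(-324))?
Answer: 473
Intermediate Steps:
B = sqrt(473) (B = sqrt(149 + 324) = sqrt(473) ≈ 21.749)
B**2 = (sqrt(473))**2 = 473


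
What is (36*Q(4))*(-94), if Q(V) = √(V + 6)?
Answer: -3384*√10 ≈ -10701.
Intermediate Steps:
Q(V) = √(6 + V)
(36*Q(4))*(-94) = (36*√(6 + 4))*(-94) = (36*√10)*(-94) = -3384*√10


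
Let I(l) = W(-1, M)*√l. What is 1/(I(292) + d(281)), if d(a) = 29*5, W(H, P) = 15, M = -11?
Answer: -29/8935 + 6*√73/8935 ≈ 0.0024918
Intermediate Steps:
I(l) = 15*√l
d(a) = 145
1/(I(292) + d(281)) = 1/(15*√292 + 145) = 1/(15*(2*√73) + 145) = 1/(30*√73 + 145) = 1/(145 + 30*√73)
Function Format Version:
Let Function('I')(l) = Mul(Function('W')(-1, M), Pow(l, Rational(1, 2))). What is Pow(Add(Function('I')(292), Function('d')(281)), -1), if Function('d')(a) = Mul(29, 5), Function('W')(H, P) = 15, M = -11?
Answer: Add(Rational(-29, 8935), Mul(Rational(6, 8935), Pow(73, Rational(1, 2)))) ≈ 0.0024918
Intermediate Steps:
Function('I')(l) = Mul(15, Pow(l, Rational(1, 2)))
Function('d')(a) = 145
Pow(Add(Function('I')(292), Function('d')(281)), -1) = Pow(Add(Mul(15, Pow(292, Rational(1, 2))), 145), -1) = Pow(Add(Mul(15, Mul(2, Pow(73, Rational(1, 2)))), 145), -1) = Pow(Add(Mul(30, Pow(73, Rational(1, 2))), 145), -1) = Pow(Add(145, Mul(30, Pow(73, Rational(1, 2)))), -1)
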